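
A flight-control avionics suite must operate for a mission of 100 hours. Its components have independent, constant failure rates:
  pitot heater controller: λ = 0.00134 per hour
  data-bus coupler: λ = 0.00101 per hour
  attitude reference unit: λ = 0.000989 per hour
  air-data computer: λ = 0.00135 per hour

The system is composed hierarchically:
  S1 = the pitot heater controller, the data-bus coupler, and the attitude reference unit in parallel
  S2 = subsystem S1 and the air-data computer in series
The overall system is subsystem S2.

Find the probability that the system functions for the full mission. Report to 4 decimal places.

R(pitot heater controller) = exp(−0.00134 × 100) = 0.874590
R(data-bus coupler) = exp(−0.00101 × 100) = 0.903933
R(attitude reference unit) = exp(−0.000989 × 100) = 0.905833
R(air-data computer) = exp(−0.00135 × 100) = 0.873716
Parallel (pitot heater controller, data-bus coupler, and attitude reference unit): 1 − (1 − 0.874590)(1 − 0.903933)(1 − 0.905833) = 0.998865
Series ([0.998865] and air-data computer): 0.998865 × 0.873716 = 0.8727

0.8727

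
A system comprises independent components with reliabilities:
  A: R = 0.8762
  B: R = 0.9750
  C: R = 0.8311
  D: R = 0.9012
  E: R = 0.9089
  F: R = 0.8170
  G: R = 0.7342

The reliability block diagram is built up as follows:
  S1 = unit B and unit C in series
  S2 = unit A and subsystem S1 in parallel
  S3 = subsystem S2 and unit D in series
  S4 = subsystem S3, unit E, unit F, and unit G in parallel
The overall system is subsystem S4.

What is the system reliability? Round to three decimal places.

Series (B and C): 0.97500 × 0.83110 = 0.81032
Parallel (A and [0.81032]): 1 − (1 − 0.87620)(1 − 0.81032) = 0.97652
Series ([0.97652] and D): 0.97652 × 0.90120 = 0.88004
Parallel ([0.88004], E, F, and G): 1 − (1 − 0.88004)(1 − 0.90890)(1 − 0.81700)(1 − 0.73420) = 0.999

0.999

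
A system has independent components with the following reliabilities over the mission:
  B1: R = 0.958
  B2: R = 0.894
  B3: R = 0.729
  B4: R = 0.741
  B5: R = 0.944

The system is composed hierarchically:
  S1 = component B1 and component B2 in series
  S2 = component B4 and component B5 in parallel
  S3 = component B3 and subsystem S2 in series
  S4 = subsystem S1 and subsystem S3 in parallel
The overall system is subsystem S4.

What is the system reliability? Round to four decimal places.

Series (B1 and B2): 0.958000 × 0.894000 = 0.856452
Parallel (B4 and B5): 1 − (1 − 0.741000)(1 − 0.944000) = 0.985496
Series (B3 and [0.985496]): 0.729000 × 0.985496 = 0.718427
Parallel ([0.856452] and [0.718427]): 1 − (1 − 0.856452)(1 − 0.718427) = 0.9596

0.9596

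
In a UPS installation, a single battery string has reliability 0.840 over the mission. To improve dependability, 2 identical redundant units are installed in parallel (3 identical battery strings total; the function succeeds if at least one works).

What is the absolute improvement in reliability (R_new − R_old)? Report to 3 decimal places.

R_before = 0.840
R_after = 1 − (1 − 0.840)^3 = 0.996
ΔR = 0.996 − 0.840 = 0.156

0.156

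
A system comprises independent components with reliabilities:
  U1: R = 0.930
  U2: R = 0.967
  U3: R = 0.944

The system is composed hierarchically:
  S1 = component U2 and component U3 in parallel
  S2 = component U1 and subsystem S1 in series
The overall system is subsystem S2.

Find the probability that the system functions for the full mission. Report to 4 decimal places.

0.9283

Parallel (U2 and U3): 1 − (1 − 0.967000)(1 − 0.944000) = 0.998152
Series (U1 and [0.998152]): 0.930000 × 0.998152 = 0.9283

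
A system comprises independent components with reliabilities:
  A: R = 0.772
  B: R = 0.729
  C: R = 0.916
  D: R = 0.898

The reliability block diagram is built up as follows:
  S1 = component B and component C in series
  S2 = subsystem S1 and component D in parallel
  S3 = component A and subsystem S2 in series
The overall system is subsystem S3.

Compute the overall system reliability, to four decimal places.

Series (B and C): 0.729000 × 0.916000 = 0.667764
Parallel ([0.667764] and D): 1 − (1 − 0.667764)(1 − 0.898000) = 0.966112
Series (A and [0.966112]): 0.772000 × 0.966112 = 0.7458

0.7458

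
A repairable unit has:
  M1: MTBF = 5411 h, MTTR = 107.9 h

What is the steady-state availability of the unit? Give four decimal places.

A(M1) = MTBF/(MTBF+MTTR) = 5411/(5411+107.9) = 0.9804

0.9804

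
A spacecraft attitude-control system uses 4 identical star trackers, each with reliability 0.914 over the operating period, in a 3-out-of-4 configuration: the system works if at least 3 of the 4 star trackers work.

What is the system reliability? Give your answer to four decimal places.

R = Σ_{i=3}^{4} C(4,i) p^i (1−p)^{4−i} with p = 0.914
C(4,3)·0.914^3·0.086^1 = 0.262662
C(4,4)·0.914^4·0.086^0 = 0.697886
Sum = 0.9605

0.9605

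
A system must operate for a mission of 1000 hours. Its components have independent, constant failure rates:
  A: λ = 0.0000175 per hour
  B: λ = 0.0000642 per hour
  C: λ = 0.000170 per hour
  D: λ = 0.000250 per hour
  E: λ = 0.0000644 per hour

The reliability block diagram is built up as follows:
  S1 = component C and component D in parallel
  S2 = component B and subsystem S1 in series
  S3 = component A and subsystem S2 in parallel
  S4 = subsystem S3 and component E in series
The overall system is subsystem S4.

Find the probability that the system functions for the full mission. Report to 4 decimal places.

0.9361

R(A) = exp(−0.0000175 × 1000) = 0.982652
R(B) = exp(−0.0000642 × 1000) = 0.937817
R(C) = exp(−0.000170 × 1000) = 0.843665
R(D) = exp(−0.000250 × 1000) = 0.778801
R(E) = exp(−0.0000644 × 1000) = 0.937630
Parallel (C and D): 1 − (1 − 0.843665)(1 − 0.778801) = 0.965419
Series (B and [0.965419]): 0.937817 × 0.965419 = 0.905386
Parallel (A and [0.905386]): 1 − (1 − 0.982652)(1 − 0.905386) = 0.998359
Series ([0.998359] and E): 0.998359 × 0.937630 = 0.9361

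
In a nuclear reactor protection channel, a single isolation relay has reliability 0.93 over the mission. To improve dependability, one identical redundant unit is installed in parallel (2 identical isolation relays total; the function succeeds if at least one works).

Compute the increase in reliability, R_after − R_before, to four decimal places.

R_before = 0.93
R_after = 1 − (1 − 0.93)^2 = 0.9951
ΔR = 0.9951 − 0.93 = 0.0651

0.0651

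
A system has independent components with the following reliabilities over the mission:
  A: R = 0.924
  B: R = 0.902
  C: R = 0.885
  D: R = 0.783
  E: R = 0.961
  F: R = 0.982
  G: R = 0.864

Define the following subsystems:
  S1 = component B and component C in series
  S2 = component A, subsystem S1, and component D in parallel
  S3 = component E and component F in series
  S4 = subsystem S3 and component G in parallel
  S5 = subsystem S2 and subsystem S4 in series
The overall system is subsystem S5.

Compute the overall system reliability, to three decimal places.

Series (B and C): 0.90200 × 0.88500 = 0.79827
Parallel (A, [0.79827], and D): 1 − (1 − 0.92400)(1 − 0.79827)(1 − 0.78300) = 0.99667
Series (E and F): 0.96100 × 0.98200 = 0.94370
Parallel ([0.94370] and G): 1 − (1 − 0.94370)(1 − 0.86400) = 0.99234
Series ([0.99667] and [0.99234]): 0.99667 × 0.99234 = 0.989

0.989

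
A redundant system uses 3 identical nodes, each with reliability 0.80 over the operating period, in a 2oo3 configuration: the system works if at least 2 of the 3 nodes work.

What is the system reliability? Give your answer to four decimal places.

0.8960

R = Σ_{i=2}^{3} C(3,i) p^i (1−p)^{3−i} with p = 0.80
C(3,2)·0.80^2·0.20^1 = 0.384000
C(3,3)·0.80^3·0.20^0 = 0.512000
Sum = 0.8960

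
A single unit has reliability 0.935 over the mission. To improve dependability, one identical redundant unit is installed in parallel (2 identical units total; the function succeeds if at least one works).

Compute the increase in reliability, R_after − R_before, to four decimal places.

R_before = 0.935
R_after = 1 − (1 − 0.935)^2 = 0.9958
ΔR = 0.9958 − 0.935 = 0.0608

0.0608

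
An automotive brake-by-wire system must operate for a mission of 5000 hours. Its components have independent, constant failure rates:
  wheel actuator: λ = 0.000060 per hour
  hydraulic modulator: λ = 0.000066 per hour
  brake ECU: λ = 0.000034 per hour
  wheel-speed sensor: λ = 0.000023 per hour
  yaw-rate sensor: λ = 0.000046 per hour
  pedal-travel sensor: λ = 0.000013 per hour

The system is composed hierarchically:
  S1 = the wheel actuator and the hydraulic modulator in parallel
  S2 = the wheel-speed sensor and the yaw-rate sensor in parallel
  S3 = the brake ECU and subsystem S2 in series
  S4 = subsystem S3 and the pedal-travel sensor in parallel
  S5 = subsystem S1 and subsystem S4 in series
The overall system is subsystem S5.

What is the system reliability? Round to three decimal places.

R(wheel actuator) = exp(−0.000060 × 5000) = 0.74082
R(hydraulic modulator) = exp(−0.000066 × 5000) = 0.71892
R(brake ECU) = exp(−0.000034 × 5000) = 0.84366
R(wheel-speed sensor) = exp(−0.000023 × 5000) = 0.89137
R(yaw-rate sensor) = exp(−0.000046 × 5000) = 0.79453
R(pedal-travel sensor) = exp(−0.000013 × 5000) = 0.93707
Parallel (wheel actuator and hydraulic modulator): 1 − (1 − 0.74082)(1 − 0.71892) = 0.92715
Parallel (wheel-speed sensor and yaw-rate sensor): 1 − (1 − 0.89137)(1 − 0.79453) = 0.97768
Series (brake ECU and [0.97768]): 0.84366 × 0.97768 = 0.82483
Parallel ([0.82483] and pedal-travel sensor): 1 − (1 − 0.82483)(1 − 0.93707) = 0.98898
Series ([0.92715] and [0.98898]): 0.92715 × 0.98898 = 0.917

0.917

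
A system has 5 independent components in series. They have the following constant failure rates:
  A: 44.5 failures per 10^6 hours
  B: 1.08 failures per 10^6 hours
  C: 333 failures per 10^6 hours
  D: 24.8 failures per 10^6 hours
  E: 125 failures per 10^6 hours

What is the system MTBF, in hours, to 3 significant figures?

Series of exponential components: λ_sys = Σ λ_i
λ_sys = 0.0000445 + 0.00000108 + 0.000333 + 0.0000248 + 0.000125 = 5.2838e-04 /h
MTBF = 1 / λ_sys = 1890 h

1890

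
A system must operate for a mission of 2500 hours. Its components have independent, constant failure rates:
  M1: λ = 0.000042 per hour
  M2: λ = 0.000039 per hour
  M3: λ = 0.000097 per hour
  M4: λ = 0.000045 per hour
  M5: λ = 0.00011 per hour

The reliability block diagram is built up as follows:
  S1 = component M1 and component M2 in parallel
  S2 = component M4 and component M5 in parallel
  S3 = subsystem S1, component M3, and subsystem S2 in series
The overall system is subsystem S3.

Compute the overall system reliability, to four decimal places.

R(M1) = exp(−0.000042 × 2500) = 0.900325
R(M2) = exp(−0.000039 × 2500) = 0.907102
R(M3) = exp(−0.000097 × 2500) = 0.784664
R(M4) = exp(−0.000045 × 2500) = 0.893597
R(M5) = exp(−0.00011 × 2500) = 0.759572
Parallel (M1 and M2): 1 − (1 − 0.900325)(1 − 0.907102) = 0.990740
Parallel (M4 and M5): 1 − (1 − 0.893597)(1 − 0.759572) = 0.974418
Series ([0.990740], M3, and [0.974418]): 0.990740 × 0.784664 × 0.974418 = 0.7575

0.7575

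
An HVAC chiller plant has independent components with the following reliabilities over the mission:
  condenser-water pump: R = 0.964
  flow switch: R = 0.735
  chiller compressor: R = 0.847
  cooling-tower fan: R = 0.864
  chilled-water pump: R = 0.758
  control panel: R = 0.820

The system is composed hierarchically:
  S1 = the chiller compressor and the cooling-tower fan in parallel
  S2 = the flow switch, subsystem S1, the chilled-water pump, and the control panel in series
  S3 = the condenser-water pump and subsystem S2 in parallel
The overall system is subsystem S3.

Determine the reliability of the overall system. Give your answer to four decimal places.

Parallel (chiller compressor and cooling-tower fan): 1 − (1 − 0.847000)(1 − 0.864000) = 0.979192
Series (flow switch, [0.979192], chilled-water pump, and control panel): 0.735000 × 0.979192 × 0.758000 × 0.820000 = 0.447341
Parallel (condenser-water pump and [0.447341]): 1 − (1 − 0.964000)(1 − 0.447341) = 0.9801

0.9801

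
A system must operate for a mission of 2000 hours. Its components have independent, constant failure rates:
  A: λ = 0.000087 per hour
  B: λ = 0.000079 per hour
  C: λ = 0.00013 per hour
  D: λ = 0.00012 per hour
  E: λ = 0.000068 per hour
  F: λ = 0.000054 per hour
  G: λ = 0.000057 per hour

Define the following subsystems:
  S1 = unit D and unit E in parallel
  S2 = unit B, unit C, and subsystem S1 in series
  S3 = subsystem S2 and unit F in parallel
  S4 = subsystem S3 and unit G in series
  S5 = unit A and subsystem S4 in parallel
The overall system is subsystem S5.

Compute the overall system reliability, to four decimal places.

R(A) = exp(−0.000087 × 2000) = 0.840297
R(B) = exp(−0.000079 × 2000) = 0.853850
R(C) = exp(−0.00013 × 2000) = 0.771052
R(D) = exp(−0.00012 × 2000) = 0.786628
R(E) = exp(−0.000068 × 2000) = 0.872843
R(F) = exp(−0.000054 × 2000) = 0.897628
R(G) = exp(−0.000057 × 2000) = 0.892258
Parallel (D and E): 1 − (1 − 0.786628)(1 − 0.872843) = 0.972868
Series (B, C, and [0.972868]): 0.853850 × 0.771052 × 0.972868 = 0.640500
Parallel ([0.640500] and F): 1 − (1 − 0.640500)(1 − 0.897628) = 0.963197
Series ([0.963197] and G): 0.963197 × 0.892258 = 0.859420
Parallel (A and [0.859420]): 1 − (1 − 0.840297)(1 − 0.859420) = 0.9775

0.9775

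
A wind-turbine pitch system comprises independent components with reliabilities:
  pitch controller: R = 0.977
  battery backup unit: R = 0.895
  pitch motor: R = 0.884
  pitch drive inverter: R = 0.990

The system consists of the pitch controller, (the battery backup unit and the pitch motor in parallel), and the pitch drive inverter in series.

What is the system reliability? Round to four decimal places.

0.9554

Parallel (battery backup unit and pitch motor): 1 − (1 − 0.895000)(1 − 0.884000) = 0.987820
Series (pitch controller, [0.987820], and pitch drive inverter): 0.977000 × 0.987820 × 0.990000 = 0.9554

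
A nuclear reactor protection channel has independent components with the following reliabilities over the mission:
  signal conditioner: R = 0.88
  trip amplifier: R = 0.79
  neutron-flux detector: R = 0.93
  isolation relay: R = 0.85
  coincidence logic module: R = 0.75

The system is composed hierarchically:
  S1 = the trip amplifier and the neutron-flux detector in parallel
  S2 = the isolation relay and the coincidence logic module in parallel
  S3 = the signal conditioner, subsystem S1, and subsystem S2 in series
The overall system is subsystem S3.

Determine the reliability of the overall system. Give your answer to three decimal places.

Parallel (trip amplifier and neutron-flux detector): 1 − (1 − 0.79000)(1 − 0.93000) = 0.98530
Parallel (isolation relay and coincidence logic module): 1 − (1 − 0.85000)(1 − 0.75000) = 0.96250
Series (signal conditioner, [0.98530], and [0.96250]): 0.88000 × 0.98530 × 0.96250 = 0.835

0.835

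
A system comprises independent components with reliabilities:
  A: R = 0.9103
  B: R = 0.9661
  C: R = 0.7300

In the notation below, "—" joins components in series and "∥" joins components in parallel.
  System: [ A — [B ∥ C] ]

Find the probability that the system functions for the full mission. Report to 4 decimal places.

0.9020

Parallel (B and C): 1 − (1 − 0.966100)(1 − 0.730000) = 0.990847
Series (A and [0.990847]): 0.910300 × 0.990847 = 0.9020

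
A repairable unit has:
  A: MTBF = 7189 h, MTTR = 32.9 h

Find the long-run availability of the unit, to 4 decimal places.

0.9954

A(A) = MTBF/(MTBF+MTTR) = 7189/(7189+32.9) = 0.9954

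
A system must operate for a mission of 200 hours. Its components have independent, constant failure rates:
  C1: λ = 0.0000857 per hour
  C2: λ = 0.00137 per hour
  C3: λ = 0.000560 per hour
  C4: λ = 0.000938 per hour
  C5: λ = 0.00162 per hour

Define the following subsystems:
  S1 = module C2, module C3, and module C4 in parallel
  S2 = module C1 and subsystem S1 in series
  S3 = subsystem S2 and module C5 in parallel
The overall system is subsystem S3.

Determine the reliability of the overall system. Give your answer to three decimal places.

R(C1) = exp(−0.0000857 × 200) = 0.98301
R(C2) = exp(−0.00137 × 200) = 0.76033
R(C3) = exp(−0.000560 × 200) = 0.89404
R(C4) = exp(−0.000938 × 200) = 0.82895
R(C5) = exp(−0.00162 × 200) = 0.72325
Parallel (C2, C3, and C4): 1 − (1 − 0.76033)(1 − 0.89404)(1 − 0.82895) = 0.99566
Series (C1 and [0.99566]): 0.98301 × 0.99566 = 0.97874
Parallel ([0.97874] and C5): 1 − (1 − 0.97874)(1 − 0.72325) = 0.994

0.994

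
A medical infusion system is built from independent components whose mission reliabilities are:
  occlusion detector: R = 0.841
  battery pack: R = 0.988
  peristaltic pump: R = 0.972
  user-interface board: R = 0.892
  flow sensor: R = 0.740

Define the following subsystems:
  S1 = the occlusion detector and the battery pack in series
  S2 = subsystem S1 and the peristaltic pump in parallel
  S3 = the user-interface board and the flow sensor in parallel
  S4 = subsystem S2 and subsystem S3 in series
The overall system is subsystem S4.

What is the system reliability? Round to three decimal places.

0.967

Series (occlusion detector and battery pack): 0.84100 × 0.98800 = 0.83091
Parallel ([0.83091] and peristaltic pump): 1 − (1 − 0.83091)(1 − 0.97200) = 0.99527
Parallel (user-interface board and flow sensor): 1 − (1 − 0.89200)(1 − 0.74000) = 0.97192
Series ([0.99527] and [0.97192]): 0.99527 × 0.97192 = 0.967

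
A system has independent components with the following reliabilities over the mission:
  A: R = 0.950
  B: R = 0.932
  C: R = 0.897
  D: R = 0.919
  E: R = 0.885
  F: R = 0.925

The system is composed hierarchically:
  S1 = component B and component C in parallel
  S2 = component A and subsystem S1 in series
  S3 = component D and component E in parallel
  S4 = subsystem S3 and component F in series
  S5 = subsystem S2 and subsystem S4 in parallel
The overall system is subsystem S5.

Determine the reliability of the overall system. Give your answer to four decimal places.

Parallel (B and C): 1 − (1 − 0.932000)(1 − 0.897000) = 0.992996
Series (A and [0.992996]): 0.950000 × 0.992996 = 0.943346
Parallel (D and E): 1 − (1 − 0.919000)(1 − 0.885000) = 0.990685
Series ([0.990685] and F): 0.990685 × 0.925000 = 0.916384
Parallel ([0.943346] and [0.916384]): 1 − (1 − 0.943346)(1 − 0.916384) = 0.9953

0.9953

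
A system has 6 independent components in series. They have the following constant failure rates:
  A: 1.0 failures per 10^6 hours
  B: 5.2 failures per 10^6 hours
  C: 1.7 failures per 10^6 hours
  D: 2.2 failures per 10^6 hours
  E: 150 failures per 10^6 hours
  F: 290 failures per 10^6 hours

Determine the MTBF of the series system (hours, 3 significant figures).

2220

Series of exponential components: λ_sys = Σ λ_i
λ_sys = 0.0000010 + 0.0000052 + 0.0000017 + 0.0000022 + 0.00015 + 0.00029 = 4.5010e-04 /h
MTBF = 1 / λ_sys = 2220 h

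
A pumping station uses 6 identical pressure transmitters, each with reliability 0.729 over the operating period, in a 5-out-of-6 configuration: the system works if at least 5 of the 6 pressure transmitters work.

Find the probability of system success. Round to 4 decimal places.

R = Σ_{i=5}^{6} C(6,i) p^i (1−p)^{6−i} with p = 0.729
C(6,5)·0.729^5·0.271^1 = 0.334779
C(6,6)·0.729^6·0.271^0 = 0.150095
Sum = 0.4849

0.4849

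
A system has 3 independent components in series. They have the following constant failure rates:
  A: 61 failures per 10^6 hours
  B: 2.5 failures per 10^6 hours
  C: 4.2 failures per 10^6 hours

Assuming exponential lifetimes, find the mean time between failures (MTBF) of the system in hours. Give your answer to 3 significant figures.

Series of exponential components: λ_sys = Σ λ_i
λ_sys = 0.000061 + 0.0000025 + 0.0000042 = 6.7700e-05 /h
MTBF = 1 / λ_sys = 14800 h

14800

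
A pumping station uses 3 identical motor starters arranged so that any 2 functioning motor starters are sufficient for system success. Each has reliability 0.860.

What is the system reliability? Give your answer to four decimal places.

R = Σ_{i=2}^{3} C(3,i) p^i (1−p)^{3−i} with p = 0.860
C(3,2)·0.860^2·0.140^1 = 0.310632
C(3,3)·0.860^3·0.140^0 = 0.636056
Sum = 0.9467

0.9467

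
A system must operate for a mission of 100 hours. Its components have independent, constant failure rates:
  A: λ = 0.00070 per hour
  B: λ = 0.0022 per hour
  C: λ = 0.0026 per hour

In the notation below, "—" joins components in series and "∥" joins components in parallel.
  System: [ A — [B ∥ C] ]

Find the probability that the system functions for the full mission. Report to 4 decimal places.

0.8902

R(A) = exp(−0.00070 × 100) = 0.932394
R(B) = exp(−0.0022 × 100) = 0.802519
R(C) = exp(−0.0026 × 100) = 0.771052
Parallel (B and C): 1 − (1 − 0.802519)(1 − 0.771052) = 0.954787
Series (A and [0.954787]): 0.932394 × 0.954787 = 0.8902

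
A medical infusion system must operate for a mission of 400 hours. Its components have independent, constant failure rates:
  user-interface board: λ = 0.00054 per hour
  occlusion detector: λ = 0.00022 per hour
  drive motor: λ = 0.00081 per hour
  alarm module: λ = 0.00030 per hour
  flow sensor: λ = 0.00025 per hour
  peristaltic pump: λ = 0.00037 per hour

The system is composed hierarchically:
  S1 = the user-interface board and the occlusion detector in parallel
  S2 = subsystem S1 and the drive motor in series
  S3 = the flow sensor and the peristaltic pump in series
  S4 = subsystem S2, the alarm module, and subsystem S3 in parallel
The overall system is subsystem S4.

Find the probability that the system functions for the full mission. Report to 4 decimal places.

0.9928

R(user-interface board) = exp(−0.00054 × 400) = 0.805735
R(occlusion detector) = exp(−0.00022 × 400) = 0.915761
R(drive motor) = exp(−0.00081 × 400) = 0.723250
R(alarm module) = exp(−0.00030 × 400) = 0.886920
R(flow sensor) = exp(−0.00025 × 400) = 0.904837
R(peristaltic pump) = exp(−0.00037 × 400) = 0.862431
Parallel (user-interface board and occlusion detector): 1 − (1 − 0.805735)(1 − 0.915761) = 0.983635
Series ([0.983635] and drive motor): 0.983635 × 0.723250 = 0.711414
Series (flow sensor and peristaltic pump): 0.904837 × 0.862431 = 0.780359
Parallel ([0.711414], alarm module, and [0.780359]): 1 − (1 − 0.711414)(1 − 0.886920)(1 − 0.780359) = 0.9928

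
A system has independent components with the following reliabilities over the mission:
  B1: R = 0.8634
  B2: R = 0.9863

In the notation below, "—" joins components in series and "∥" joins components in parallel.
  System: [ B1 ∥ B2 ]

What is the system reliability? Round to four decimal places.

Parallel (B1 and B2): 1 − (1 − 0.863400)(1 − 0.986300) = 0.9981

0.9981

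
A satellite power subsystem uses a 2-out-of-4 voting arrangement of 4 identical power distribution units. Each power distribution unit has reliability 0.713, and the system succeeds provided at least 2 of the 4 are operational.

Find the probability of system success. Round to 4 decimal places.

0.9258

R = Σ_{i=2}^{4} C(4,i) p^i (1−p)^{4−i} with p = 0.713
C(4,2)·0.713^2·0.287^2 = 0.251243
C(4,3)·0.713^3·0.287^1 = 0.416112
C(4,4)·0.713^4·0.287^0 = 0.258439
Sum = 0.9258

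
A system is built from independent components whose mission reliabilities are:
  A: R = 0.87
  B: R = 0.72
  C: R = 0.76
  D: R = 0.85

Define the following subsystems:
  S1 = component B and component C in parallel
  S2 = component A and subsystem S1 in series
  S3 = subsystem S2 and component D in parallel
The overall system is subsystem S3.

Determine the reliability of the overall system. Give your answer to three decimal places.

Parallel (B and C): 1 − (1 − 0.72000)(1 − 0.76000) = 0.93280
Series (A and [0.93280]): 0.87000 × 0.93280 = 0.81154
Parallel ([0.81154] and D): 1 − (1 − 0.81154)(1 − 0.85000) = 0.972

0.972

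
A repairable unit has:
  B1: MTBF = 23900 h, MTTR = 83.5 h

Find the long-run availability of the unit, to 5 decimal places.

0.99652

A(B1) = MTBF/(MTBF+MTTR) = 23900/(23900+83.5) = 0.99652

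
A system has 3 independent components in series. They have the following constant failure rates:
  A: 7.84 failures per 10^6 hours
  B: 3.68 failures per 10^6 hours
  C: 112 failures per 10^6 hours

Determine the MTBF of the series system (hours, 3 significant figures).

Series of exponential components: λ_sys = Σ λ_i
λ_sys = 0.00000784 + 0.00000368 + 0.000112 = 1.2352e-04 /h
MTBF = 1 / λ_sys = 8100 h

8100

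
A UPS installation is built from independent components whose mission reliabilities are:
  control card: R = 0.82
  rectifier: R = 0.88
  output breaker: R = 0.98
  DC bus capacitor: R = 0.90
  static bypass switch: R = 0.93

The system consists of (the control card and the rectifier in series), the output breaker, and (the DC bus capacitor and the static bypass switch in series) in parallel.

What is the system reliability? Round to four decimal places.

0.9991

Series (control card and rectifier): 0.820000 × 0.880000 = 0.721600
Series (DC bus capacitor and static bypass switch): 0.900000 × 0.930000 = 0.837000
Parallel ([0.721600], output breaker, and [0.837000]): 1 − (1 − 0.721600)(1 − 0.980000)(1 − 0.837000) = 0.9991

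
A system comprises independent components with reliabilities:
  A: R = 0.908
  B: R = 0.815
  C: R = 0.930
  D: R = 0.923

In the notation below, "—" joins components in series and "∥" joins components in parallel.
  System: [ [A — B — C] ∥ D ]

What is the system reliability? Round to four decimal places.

Series (A, B, and C): 0.908000 × 0.815000 × 0.930000 = 0.688219
Parallel ([0.688219] and D): 1 − (1 − 0.688219)(1 − 0.923000) = 0.9760

0.9760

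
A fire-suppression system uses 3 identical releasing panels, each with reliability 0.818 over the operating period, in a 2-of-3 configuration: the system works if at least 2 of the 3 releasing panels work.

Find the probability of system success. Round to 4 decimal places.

R = Σ_{i=2}^{3} C(3,i) p^i (1−p)^{3−i} with p = 0.818
C(3,2)·0.818^2·0.182^1 = 0.365342
C(3,3)·0.818^3·0.182^0 = 0.547343
Sum = 0.9127

0.9127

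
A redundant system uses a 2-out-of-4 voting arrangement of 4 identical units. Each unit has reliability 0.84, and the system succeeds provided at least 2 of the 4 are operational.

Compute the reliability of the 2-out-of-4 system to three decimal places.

R = Σ_{i=2}^{4} C(4,i) p^i (1−p)^{4−i} with p = 0.84
C(4,2)·0.84^2·0.16^2 = 0.10838
C(4,3)·0.84^3·0.16^1 = 0.37933
C(4,4)·0.84^4·0.16^0 = 0.49787
Sum = 0.986

0.986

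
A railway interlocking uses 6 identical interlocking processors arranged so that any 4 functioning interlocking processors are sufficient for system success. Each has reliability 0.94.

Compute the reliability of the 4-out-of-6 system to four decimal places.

0.9962

R = Σ_{i=4}^{6} C(6,i) p^i (1−p)^{6−i} with p = 0.94
C(6,4)·0.94^4·0.06^2 = 0.042160
C(6,5)·0.94^5·0.06^1 = 0.264205
C(6,6)·0.94^6·0.06^0 = 0.689870
Sum = 0.9962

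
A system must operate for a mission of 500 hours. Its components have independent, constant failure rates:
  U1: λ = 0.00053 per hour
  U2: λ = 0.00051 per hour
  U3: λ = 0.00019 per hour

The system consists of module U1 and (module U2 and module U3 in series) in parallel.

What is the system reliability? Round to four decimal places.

R(U1) = exp(−0.00053 × 500) = 0.767206
R(U2) = exp(−0.00051 × 500) = 0.774916
R(U3) = exp(−0.00019 × 500) = 0.909373
Series (U2 and U3): 0.774916 × 0.909373 = 0.704688
Parallel (U1 and [0.704688]): 1 − (1 − 0.767206)(1 − 0.704688) = 0.9313

0.9313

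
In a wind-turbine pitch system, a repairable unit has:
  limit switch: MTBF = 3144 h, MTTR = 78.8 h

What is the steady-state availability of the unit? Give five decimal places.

0.97555

A(limit switch) = MTBF/(MTBF+MTTR) = 3144/(3144+78.8) = 0.97555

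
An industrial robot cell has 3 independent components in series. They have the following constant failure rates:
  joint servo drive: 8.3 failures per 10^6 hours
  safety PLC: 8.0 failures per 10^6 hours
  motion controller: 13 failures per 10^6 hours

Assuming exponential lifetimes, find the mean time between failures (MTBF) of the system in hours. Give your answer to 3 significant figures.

34100

Series of exponential components: λ_sys = Σ λ_i
λ_sys = 0.0000083 + 0.0000080 + 0.000013 = 2.9300e-05 /h
MTBF = 1 / λ_sys = 34100 h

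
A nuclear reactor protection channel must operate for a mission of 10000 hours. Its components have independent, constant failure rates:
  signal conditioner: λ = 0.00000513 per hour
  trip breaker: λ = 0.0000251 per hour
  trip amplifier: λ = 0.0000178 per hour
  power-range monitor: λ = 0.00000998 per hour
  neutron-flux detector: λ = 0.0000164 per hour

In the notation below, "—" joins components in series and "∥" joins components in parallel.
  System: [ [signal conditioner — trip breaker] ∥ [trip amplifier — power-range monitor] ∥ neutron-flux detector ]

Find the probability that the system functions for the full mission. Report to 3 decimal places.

0.990

R(signal conditioner) = exp(−0.00000513 × 10000) = 0.94999
R(trip breaker) = exp(−0.0000251 × 10000) = 0.77802
R(trip amplifier) = exp(−0.0000178 × 10000) = 0.83694
R(power-range monitor) = exp(−0.00000998 × 10000) = 0.90502
R(neutron-flux detector) = exp(−0.0000164 × 10000) = 0.84874
Series (signal conditioner and trip breaker): 0.94999 × 0.77802 = 0.73911
Series (trip amplifier and power-range monitor): 0.83694 × 0.90502 = 0.75745
Parallel ([0.73911], [0.75745], and neutron-flux detector): 1 − (1 − 0.73911)(1 − 0.75745)(1 − 0.84874) = 0.990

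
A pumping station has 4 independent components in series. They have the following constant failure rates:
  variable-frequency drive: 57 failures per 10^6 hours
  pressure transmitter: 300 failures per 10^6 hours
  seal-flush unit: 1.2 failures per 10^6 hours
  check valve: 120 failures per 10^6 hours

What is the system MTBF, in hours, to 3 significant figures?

2090

Series of exponential components: λ_sys = Σ λ_i
λ_sys = 0.000057 + 0.00030 + 0.0000012 + 0.00012 = 4.7820e-04 /h
MTBF = 1 / λ_sys = 2090 h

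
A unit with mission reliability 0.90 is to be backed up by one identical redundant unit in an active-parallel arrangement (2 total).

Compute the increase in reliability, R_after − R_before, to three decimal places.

R_before = 0.90
R_after = 1 − (1 − 0.90)^2 = 0.990
ΔR = 0.990 − 0.90 = 0.090

0.090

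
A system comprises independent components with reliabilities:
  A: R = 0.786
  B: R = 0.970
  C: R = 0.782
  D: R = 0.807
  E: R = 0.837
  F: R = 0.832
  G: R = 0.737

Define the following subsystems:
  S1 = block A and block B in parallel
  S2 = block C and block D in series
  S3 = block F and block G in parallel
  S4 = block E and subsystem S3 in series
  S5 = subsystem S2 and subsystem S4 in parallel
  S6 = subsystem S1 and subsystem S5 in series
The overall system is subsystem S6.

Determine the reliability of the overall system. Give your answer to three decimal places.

Parallel (A and B): 1 − (1 − 0.78600)(1 − 0.97000) = 0.99358
Series (C and D): 0.78200 × 0.80700 = 0.63107
Parallel (F and G): 1 − (1 − 0.83200)(1 − 0.73700) = 0.95582
Series (E and [0.95582]): 0.83700 × 0.95582 = 0.80002
Parallel ([0.63107] and [0.80002]): 1 − (1 − 0.63107)(1 − 0.80002) = 0.92622
Series ([0.99358] and [0.92622]): 0.99358 × 0.92622 = 0.920

0.920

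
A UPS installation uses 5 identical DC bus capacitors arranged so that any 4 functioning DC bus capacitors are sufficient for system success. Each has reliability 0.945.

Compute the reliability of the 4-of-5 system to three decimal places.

0.973

R = Σ_{i=4}^{5} C(5,i) p^i (1−p)^{5−i} with p = 0.945
C(5,4)·0.945^4·0.055^1 = 0.21931
C(5,5)·0.945^5·0.055^0 = 0.75363
Sum = 0.973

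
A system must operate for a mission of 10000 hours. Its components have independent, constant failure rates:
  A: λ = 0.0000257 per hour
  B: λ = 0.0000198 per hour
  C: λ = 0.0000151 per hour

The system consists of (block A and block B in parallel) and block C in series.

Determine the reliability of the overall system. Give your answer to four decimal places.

R(A) = exp(−0.0000257 × 10000) = 0.773368
R(B) = exp(−0.0000198 × 10000) = 0.820370
R(C) = exp(−0.0000151 × 10000) = 0.859848
Parallel (A and B): 1 − (1 − 0.773368)(1 − 0.820370) = 0.959290
Series ([0.959290] and C): 0.959290 × 0.859848 = 0.8248

0.8248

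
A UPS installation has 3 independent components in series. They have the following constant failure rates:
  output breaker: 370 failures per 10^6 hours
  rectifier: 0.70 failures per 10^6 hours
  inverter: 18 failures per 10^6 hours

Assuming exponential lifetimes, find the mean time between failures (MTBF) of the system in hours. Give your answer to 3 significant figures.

2570

Series of exponential components: λ_sys = Σ λ_i
λ_sys = 0.00037 + 0.00000070 + 0.000018 = 3.8870e-04 /h
MTBF = 1 / λ_sys = 2570 h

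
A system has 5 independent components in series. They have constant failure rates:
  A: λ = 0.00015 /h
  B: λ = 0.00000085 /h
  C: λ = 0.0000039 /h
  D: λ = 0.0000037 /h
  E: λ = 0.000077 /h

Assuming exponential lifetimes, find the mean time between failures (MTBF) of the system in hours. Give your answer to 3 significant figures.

Series of exponential components: λ_sys = Σ λ_i
λ_sys = 0.00015 + 0.00000085 + 0.0000039 + 0.0000037 + 0.000077 = 2.3545e-04 /h
MTBF = 1 / λ_sys = 4250 h

4250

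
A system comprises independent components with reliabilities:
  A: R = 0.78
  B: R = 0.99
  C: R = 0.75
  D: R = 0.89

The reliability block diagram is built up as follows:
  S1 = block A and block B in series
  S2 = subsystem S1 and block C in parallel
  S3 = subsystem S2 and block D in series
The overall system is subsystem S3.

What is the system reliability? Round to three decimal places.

0.839

Series (A and B): 0.78000 × 0.99000 = 0.77220
Parallel ([0.77220] and C): 1 − (1 − 0.77220)(1 − 0.75000) = 0.94305
Series ([0.94305] and D): 0.94305 × 0.89000 = 0.839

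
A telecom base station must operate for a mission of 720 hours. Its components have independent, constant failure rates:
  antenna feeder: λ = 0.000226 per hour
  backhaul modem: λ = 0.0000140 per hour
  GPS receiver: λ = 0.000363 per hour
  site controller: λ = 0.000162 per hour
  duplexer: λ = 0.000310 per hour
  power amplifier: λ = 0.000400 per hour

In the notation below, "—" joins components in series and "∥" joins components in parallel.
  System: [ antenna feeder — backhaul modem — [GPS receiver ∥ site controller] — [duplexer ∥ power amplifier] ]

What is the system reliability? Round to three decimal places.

R(antenna feeder) = exp(−0.000226 × 720) = 0.84983
R(backhaul modem) = exp(−0.0000140 × 720) = 0.98997
R(GPS receiver) = exp(−0.000363 × 720) = 0.77000
R(site controller) = exp(−0.000162 × 720) = 0.88991
R(duplexer) = exp(−0.000310 × 720) = 0.79995
R(power amplifier) = exp(−0.000400 × 720) = 0.74976
Parallel (GPS receiver and site controller): 1 − (1 − 0.77000)(1 − 0.88991) = 0.97468
Parallel (duplexer and power amplifier): 1 − (1 − 0.79995)(1 − 0.74976) = 0.94994
Series (antenna feeder, backhaul modem, [0.97468], and [0.94994]): 0.84983 × 0.98997 × 0.97468 × 0.94994 = 0.779

0.779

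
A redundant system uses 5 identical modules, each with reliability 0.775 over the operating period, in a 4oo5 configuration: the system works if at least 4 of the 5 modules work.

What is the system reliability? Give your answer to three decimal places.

R = Σ_{i=4}^{5} C(5,i) p^i (1−p)^{5−i} with p = 0.775
C(5,4)·0.775^4·0.225^1 = 0.40584
C(5,5)·0.775^5·0.225^0 = 0.27958
Sum = 0.685

0.685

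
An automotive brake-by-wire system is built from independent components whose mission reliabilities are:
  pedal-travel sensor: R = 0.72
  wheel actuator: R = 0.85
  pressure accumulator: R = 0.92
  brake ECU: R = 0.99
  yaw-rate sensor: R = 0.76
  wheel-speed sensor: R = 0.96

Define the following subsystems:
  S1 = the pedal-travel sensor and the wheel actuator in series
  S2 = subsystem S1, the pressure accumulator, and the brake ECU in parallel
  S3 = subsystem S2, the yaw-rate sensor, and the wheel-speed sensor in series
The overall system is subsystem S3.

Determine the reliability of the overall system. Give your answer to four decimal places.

Series (pedal-travel sensor and wheel actuator): 0.720000 × 0.850000 = 0.612000
Parallel ([0.612000], pressure accumulator, and brake ECU): 1 − (1 − 0.612000)(1 − 0.920000)(1 − 0.990000) = 0.999690
Series ([0.999690], yaw-rate sensor, and wheel-speed sensor): 0.999690 × 0.760000 × 0.960000 = 0.7294

0.7294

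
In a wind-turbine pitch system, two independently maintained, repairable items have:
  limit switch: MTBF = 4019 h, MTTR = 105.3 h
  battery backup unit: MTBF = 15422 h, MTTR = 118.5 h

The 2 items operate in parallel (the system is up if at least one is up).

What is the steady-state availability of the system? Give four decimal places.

A(limit switch) = MTBF/(MTBF+MTTR) = 4019/(4019+105.3) = 0.974468
A(battery backup unit) = MTBF/(MTBF+MTTR) = 15422/(15422+118.5) = 0.992375
Parallel availability: 1 − (1 − 0.974468)(1 − 0.992375) = 0.9998

0.9998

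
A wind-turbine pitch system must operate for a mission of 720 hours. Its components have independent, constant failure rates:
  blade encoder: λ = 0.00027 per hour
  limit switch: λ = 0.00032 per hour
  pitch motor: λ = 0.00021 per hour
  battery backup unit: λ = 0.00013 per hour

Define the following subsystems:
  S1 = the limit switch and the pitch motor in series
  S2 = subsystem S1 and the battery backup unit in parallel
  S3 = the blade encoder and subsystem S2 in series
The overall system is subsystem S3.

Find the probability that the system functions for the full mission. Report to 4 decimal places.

R(blade encoder) = exp(−0.00027 × 720) = 0.823329
R(limit switch) = exp(−0.00032 × 720) = 0.794216
R(pitch motor) = exp(−0.00021 × 720) = 0.859676
R(battery backup unit) = exp(−0.00013 × 720) = 0.910647
Series (limit switch and pitch motor): 0.794216 × 0.859676 = 0.682768
Parallel ([0.682768] and battery backup unit): 1 − (1 − 0.682768)(1 − 0.910647) = 0.971654
Series (blade encoder and [0.971654]): 0.823329 × 0.971654 = 0.8000

0.8000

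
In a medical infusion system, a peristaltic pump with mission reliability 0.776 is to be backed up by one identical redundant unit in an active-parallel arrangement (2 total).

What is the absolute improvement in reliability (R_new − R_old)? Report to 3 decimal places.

R_before = 0.776
R_after = 1 − (1 − 0.776)^2 = 0.950
ΔR = 0.950 − 0.776 = 0.174

0.174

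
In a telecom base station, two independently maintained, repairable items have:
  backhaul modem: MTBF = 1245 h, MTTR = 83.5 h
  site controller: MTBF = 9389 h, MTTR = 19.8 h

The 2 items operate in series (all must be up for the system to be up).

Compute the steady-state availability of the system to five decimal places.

A(backhaul modem) = MTBF/(MTBF+MTTR) = 1245/(1245+83.5) = 0.937147
A(site controller) = MTBF/(MTBF+MTTR) = 9389/(9389+19.8) = 0.997896
Series availability: 0.937147 × 0.997896 = 0.93518

0.93518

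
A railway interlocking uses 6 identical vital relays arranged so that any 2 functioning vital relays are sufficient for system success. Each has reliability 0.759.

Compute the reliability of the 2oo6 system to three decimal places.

R = Σ_{i=2}^{6} C(6,i) p^i (1−p)^{6−i} with p = 0.759
C(6,2)·0.759^2·0.241^4 = 0.02915
C(6,3)·0.759^3·0.241^3 = 0.12241
C(6,4)·0.759^4·0.241^2 = 0.28913
C(6,5)·0.759^5·0.241^1 = 0.36423
C(6,6)·0.759^6·0.241^0 = 0.19118
Sum = 0.996

0.996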